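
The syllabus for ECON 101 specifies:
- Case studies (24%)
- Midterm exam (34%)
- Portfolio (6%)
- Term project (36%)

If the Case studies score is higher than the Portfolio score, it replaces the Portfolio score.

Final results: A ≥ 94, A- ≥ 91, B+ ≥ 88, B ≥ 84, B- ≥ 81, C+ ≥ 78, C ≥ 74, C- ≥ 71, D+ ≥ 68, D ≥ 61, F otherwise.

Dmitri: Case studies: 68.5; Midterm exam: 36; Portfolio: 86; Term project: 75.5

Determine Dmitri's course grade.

Case studies (68.5) ≤ Portfolio (86), so Portfolio stays at 86.
Weighted total:
  Case studies 68.5 × 0.24 = 16.44
  Midterm exam 36 × 0.34 = 12.24
  Portfolio 86 × 0.06 = 5.16
  Term project 75.5 × 0.36 = 27.18
Sum = 61.02
61.02 is ≥ 61 and < 68 → D

D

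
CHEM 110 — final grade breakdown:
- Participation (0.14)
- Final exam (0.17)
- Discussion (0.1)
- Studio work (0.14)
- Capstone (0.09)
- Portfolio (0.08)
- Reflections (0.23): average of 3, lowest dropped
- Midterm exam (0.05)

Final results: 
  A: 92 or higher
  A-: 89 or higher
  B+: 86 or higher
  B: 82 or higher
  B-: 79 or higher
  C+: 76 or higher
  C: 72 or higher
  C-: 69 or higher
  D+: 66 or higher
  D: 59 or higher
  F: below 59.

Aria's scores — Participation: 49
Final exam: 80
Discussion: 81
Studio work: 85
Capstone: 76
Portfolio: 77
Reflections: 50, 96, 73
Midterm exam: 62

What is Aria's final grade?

C

Reflections: drop 50 → average of remaining 2 = 169/2 = 84.5
Weighted total:
  Participation 49 × 0.14 = 6.86
  Final exam 80 × 0.17 = 13.6
  Discussion 81 × 0.1 = 8.1
  Studio work 85 × 0.14 = 11.9
  Capstone 76 × 0.09 = 6.84
  Portfolio 77 × 0.08 = 6.16
  Reflections 84.5 × 0.23 = 19.435
  Midterm exam 62 × 0.05 = 3.1
Sum = 75.995
75.995 is ≥ 72 and < 76 → C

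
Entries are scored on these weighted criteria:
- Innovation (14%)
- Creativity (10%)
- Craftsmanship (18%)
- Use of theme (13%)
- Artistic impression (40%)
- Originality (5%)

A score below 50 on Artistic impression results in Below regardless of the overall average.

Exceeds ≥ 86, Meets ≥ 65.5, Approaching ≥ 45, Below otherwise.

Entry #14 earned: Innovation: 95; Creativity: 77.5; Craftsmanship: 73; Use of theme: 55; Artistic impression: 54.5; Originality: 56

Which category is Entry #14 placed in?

Meets

Artistic impression score 54.5 ≥ 50: minimum met.
Weighted total:
  Innovation 95 × 0.14 = 13.3
  Creativity 77.5 × 0.1 = 7.75
  Craftsmanship 73 × 0.18 = 13.14
  Use of theme 55 × 0.13 = 7.15
  Artistic impression 54.5 × 0.4 = 21.8
  Originality 56 × 0.05 = 2.8
Sum = 65.94
65.94 is ≥ 65.5 and < 86 → Meets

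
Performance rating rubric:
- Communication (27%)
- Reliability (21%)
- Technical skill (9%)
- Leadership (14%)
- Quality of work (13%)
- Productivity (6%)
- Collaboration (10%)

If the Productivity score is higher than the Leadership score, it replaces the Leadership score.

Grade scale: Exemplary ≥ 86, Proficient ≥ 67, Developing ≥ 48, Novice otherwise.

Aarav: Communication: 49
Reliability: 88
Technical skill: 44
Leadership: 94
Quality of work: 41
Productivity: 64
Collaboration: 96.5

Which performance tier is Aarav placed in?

Productivity (64) ≤ Leadership (94), so Leadership stays at 94.
Weighted total:
  Communication 49 × 0.27 = 13.23
  Reliability 88 × 0.21 = 18.48
  Technical skill 44 × 0.09 = 3.96
  Leadership 94 × 0.14 = 13.16
  Quality of work 41 × 0.13 = 5.33
  Productivity 64 × 0.06 = 3.84
  Collaboration 96.5 × 0.1 = 9.65
Sum = 67.65
67.65 is ≥ 67 and < 86 → Proficient

Proficient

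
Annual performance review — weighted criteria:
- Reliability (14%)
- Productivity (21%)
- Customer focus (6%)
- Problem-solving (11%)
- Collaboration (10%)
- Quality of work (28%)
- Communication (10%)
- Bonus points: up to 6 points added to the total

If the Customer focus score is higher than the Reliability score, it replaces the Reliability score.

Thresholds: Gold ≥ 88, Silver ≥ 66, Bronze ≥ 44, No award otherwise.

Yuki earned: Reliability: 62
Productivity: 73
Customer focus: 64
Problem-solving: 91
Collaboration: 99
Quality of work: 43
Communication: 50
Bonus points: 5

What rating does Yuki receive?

Silver

Customer focus (64) > Reliability (62), so Reliability counts as 64.
Weighted total:
  Reliability 64 × 0.14 = 8.96
  Productivity 73 × 0.21 = 15.33
  Customer focus 64 × 0.06 = 3.84
  Problem-solving 91 × 0.11 = 10.01
  Collaboration 99 × 0.1 = 9.9
  Quality of work 43 × 0.28 = 12.04
  Communication 50 × 0.1 = 5
Sum = 65.08
Bonus points: 65.08 + 5 = 70.08
70.08 is ≥ 66 and < 88 → Silver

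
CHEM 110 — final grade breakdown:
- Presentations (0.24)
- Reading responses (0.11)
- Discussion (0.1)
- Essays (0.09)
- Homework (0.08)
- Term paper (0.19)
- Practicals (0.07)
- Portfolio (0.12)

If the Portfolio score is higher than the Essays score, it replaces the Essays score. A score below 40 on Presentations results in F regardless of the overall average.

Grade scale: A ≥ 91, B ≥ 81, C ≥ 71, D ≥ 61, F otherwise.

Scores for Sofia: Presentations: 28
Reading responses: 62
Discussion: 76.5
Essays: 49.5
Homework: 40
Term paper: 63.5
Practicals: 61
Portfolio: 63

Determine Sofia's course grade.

Portfolio (63) > Essays (49.5), so Essays counts as 63.
Presentations score 28 < 40: minimum not met.
Weighted total:
  Presentations 28 × 0.24 = 6.72
  Reading responses 62 × 0.11 = 6.82
  Discussion 76.5 × 0.1 = 7.65
  Essays 63 × 0.09 = 5.67
  Homework 40 × 0.08 = 3.2
  Term paper 63.5 × 0.19 = 12.065
  Practicals 61 × 0.07 = 4.27
  Portfolio 63 × 0.12 = 7.56
Sum = 53.955
Because the Presentations minimum was not met, the result is F.

F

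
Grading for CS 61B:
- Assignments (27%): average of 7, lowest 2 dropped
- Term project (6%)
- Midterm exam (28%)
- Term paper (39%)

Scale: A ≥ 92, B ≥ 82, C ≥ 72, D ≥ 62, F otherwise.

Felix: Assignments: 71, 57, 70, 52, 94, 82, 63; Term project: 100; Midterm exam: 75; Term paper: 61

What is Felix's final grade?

D

Assignments: drop 52, 57 → average of remaining 5 = 380/5 = 76
Weighted total:
  Assignments 76 × 0.27 = 20.52
  Term project 100 × 0.06 = 6
  Midterm exam 75 × 0.28 = 21
  Term paper 61 × 0.39 = 23.79
Sum = 71.31
71.31 is ≥ 62 and < 72 → D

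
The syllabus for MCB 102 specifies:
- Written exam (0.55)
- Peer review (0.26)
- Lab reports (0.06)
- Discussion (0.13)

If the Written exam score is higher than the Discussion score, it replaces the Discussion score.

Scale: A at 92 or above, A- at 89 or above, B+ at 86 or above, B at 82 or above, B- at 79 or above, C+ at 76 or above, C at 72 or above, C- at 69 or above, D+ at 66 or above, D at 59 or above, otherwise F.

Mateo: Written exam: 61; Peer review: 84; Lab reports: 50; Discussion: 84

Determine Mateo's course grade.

Written exam (61) ≤ Discussion (84), so Discussion stays at 84.
Weighted total:
  Written exam 61 × 0.55 = 33.55
  Peer review 84 × 0.26 = 21.84
  Lab reports 50 × 0.06 = 3
  Discussion 84 × 0.13 = 10.92
Sum = 69.31
69.31 is ≥ 69 and < 72 → C-

C-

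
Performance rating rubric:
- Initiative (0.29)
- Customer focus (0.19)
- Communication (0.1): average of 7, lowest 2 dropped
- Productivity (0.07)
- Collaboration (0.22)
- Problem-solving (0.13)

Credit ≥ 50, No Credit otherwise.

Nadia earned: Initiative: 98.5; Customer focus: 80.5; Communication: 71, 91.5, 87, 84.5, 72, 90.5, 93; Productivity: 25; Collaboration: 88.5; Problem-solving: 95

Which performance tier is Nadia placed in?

Credit

Communication: drop 71, 72 → average of remaining 5 = 446.5/5 = 89.3
Weighted total:
  Initiative 98.5 × 0.29 = 28.565
  Customer focus 80.5 × 0.19 = 15.295
  Communication 89.3 × 0.1 = 8.93
  Productivity 25 × 0.07 = 1.75
  Collaboration 88.5 × 0.22 = 19.47
  Problem-solving 95 × 0.13 = 12.35
Sum = 86.36
86.36 ≥ 50 → Credit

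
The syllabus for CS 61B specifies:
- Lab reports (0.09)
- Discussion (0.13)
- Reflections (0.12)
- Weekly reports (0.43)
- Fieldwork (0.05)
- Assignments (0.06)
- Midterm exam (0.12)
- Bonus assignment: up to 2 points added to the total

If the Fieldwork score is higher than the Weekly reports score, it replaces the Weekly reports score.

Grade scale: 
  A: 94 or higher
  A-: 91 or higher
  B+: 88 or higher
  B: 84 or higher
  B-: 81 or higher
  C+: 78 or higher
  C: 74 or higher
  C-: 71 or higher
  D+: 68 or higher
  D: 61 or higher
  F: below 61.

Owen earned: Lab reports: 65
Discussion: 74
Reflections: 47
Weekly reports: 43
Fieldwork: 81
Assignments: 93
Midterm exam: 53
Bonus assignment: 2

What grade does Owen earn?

Fieldwork (81) > Weekly reports (43), so Weekly reports counts as 81.
Weighted total:
  Lab reports 65 × 0.09 = 5.85
  Discussion 74 × 0.13 = 9.62
  Reflections 47 × 0.12 = 5.64
  Weekly reports 81 × 0.43 = 34.83
  Fieldwork 81 × 0.05 = 4.05
  Assignments 93 × 0.06 = 5.58
  Midterm exam 53 × 0.12 = 6.36
Sum = 71.93
Bonus assignment: 71.93 + 2 = 73.93
73.93 is ≥ 71 and < 74 → C-

C-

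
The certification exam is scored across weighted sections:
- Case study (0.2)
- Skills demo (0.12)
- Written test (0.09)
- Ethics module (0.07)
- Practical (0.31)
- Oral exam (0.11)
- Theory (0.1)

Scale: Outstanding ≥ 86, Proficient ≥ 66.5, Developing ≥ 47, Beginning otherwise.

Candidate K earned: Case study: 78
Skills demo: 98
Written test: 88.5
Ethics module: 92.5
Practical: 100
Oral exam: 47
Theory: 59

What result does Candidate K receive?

Proficient

Weighted total:
  Case study 78 × 0.2 = 15.6
  Skills demo 98 × 0.12 = 11.76
  Written test 88.5 × 0.09 = 7.965
  Ethics module 92.5 × 0.07 = 6.475
  Practical 100 × 0.31 = 31
  Oral exam 47 × 0.11 = 5.17
  Theory 59 × 0.1 = 5.9
Sum = 83.87
83.87 is ≥ 66.5 and < 86 → Proficient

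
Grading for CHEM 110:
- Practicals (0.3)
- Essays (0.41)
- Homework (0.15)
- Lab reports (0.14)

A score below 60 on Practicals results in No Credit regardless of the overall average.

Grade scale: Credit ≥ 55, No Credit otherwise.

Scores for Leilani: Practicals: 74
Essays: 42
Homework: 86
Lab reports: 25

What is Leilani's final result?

Credit

Practicals score 74 ≥ 60: minimum met.
Weighted total:
  Practicals 74 × 0.3 = 22.2
  Essays 42 × 0.41 = 17.22
  Homework 86 × 0.15 = 12.9
  Lab reports 25 × 0.14 = 3.5
Sum = 55.82
55.82 ≥ 55 → Credit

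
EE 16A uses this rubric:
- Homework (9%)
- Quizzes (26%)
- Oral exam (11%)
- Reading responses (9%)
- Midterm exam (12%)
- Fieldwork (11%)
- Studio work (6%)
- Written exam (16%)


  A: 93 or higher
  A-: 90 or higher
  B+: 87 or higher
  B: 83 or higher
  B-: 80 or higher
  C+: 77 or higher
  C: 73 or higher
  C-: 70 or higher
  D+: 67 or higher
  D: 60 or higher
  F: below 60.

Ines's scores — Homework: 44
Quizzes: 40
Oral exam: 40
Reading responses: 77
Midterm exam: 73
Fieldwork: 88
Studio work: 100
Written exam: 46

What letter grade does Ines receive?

F

Weighted total:
  Homework 44 × 0.09 = 3.96
  Quizzes 40 × 0.26 = 10.4
  Oral exam 40 × 0.11 = 4.4
  Reading responses 77 × 0.09 = 6.93
  Midterm exam 73 × 0.12 = 8.76
  Fieldwork 88 × 0.11 = 9.68
  Studio work 100 × 0.06 = 6
  Written exam 46 × 0.16 = 7.36
Sum = 57.49
57.49 < 60 → F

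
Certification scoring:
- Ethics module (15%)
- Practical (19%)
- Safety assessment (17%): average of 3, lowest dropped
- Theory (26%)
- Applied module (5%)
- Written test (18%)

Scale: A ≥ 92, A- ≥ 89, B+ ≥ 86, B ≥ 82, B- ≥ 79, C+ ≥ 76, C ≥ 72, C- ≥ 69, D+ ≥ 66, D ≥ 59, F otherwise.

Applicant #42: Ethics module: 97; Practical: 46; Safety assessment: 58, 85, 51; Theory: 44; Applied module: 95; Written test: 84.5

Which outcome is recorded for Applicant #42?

D+

Safety assessment: drop 51 → average of remaining 2 = 143/2 = 71.5
Weighted total:
  Ethics module 97 × 0.15 = 14.55
  Practical 46 × 0.19 = 8.74
  Safety assessment 71.5 × 0.17 = 12.155
  Theory 44 × 0.26 = 11.44
  Applied module 95 × 0.05 = 4.75
  Written test 84.5 × 0.18 = 15.21
Sum = 66.845
66.845 is ≥ 66 and < 69 → D+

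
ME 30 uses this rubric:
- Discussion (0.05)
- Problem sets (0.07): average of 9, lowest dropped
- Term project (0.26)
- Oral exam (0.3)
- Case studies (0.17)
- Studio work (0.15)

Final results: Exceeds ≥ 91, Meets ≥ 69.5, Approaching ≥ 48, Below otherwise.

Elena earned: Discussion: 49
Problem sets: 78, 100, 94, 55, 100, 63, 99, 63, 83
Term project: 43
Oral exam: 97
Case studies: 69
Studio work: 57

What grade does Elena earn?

Approaching

Problem sets: drop 55 → average of remaining 8 = 680/8 = 85
Weighted total:
  Discussion 49 × 0.05 = 2.45
  Problem sets 85 × 0.07 = 5.95
  Term project 43 × 0.26 = 11.18
  Oral exam 97 × 0.3 = 29.1
  Case studies 69 × 0.17 = 11.73
  Studio work 57 × 0.15 = 8.55
Sum = 68.96
68.96 is ≥ 48 and < 69.5 → Approaching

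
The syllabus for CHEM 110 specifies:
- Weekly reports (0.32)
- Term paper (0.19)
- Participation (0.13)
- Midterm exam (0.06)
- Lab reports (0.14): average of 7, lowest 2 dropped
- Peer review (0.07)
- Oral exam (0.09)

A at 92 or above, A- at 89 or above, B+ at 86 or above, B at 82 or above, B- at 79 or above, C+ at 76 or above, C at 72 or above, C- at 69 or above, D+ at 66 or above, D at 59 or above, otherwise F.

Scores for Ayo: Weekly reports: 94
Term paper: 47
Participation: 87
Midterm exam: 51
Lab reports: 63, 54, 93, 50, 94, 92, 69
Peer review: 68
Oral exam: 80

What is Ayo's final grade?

Lab reports: drop 50, 54 → average of remaining 5 = 411/5 = 82.2
Weighted total:
  Weekly reports 94 × 0.32 = 30.08
  Term paper 47 × 0.19 = 8.93
  Participation 87 × 0.13 = 11.31
  Midterm exam 51 × 0.06 = 3.06
  Lab reports 82.2 × 0.14 = 11.508
  Peer review 68 × 0.07 = 4.76
  Oral exam 80 × 0.09 = 7.2
Sum = 76.848
76.848 is ≥ 76 and < 79 → C+

C+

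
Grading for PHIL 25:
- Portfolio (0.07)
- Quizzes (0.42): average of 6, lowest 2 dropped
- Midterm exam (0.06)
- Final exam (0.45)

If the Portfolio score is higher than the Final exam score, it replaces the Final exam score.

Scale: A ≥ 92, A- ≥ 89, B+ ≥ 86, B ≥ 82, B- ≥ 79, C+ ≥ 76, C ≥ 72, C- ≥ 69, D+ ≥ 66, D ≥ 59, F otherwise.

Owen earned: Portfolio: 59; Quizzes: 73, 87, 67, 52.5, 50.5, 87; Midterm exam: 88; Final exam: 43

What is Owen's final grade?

D+

Quizzes: drop 50.5, 52.5 → average of remaining 4 = 314/4 = 78.5
Portfolio (59) > Final exam (43), so Final exam counts as 59.
Weighted total:
  Portfolio 59 × 0.07 = 4.13
  Quizzes 78.5 × 0.42 = 32.97
  Midterm exam 88 × 0.06 = 5.28
  Final exam 59 × 0.45 = 26.55
Sum = 68.93
68.93 is ≥ 66 and < 69 → D+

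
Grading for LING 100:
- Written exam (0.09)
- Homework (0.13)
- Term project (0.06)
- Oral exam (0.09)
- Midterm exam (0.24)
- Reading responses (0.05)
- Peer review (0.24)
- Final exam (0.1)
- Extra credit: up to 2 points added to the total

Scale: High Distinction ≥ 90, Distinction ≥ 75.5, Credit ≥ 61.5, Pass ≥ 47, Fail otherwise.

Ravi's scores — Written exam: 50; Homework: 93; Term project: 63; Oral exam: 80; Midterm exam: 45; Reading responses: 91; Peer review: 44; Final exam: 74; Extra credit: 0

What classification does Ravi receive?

Pass

Weighted total:
  Written exam 50 × 0.09 = 4.5
  Homework 93 × 0.13 = 12.09
  Term project 63 × 0.06 = 3.78
  Oral exam 80 × 0.09 = 7.2
  Midterm exam 45 × 0.24 = 10.8
  Reading responses 91 × 0.05 = 4.55
  Peer review 44 × 0.24 = 10.56
  Final exam 74 × 0.1 = 7.4
Sum = 60.88
Extra credit: 60.88 + 0 = 60.88
60.88 is ≥ 47 and < 61.5 → Pass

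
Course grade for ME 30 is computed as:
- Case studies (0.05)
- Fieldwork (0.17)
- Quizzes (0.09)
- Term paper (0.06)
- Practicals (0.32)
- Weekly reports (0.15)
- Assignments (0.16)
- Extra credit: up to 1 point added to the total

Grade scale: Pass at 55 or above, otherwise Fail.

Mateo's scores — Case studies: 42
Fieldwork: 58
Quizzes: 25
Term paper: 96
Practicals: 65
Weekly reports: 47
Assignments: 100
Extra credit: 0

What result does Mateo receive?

Pass

Weighted total:
  Case studies 42 × 0.05 = 2.1
  Fieldwork 58 × 0.17 = 9.86
  Quizzes 25 × 0.09 = 2.25
  Term paper 96 × 0.06 = 5.76
  Practicals 65 × 0.32 = 20.8
  Weekly reports 47 × 0.15 = 7.05
  Assignments 100 × 0.16 = 16
Sum = 63.82
Extra credit: 63.82 + 0 = 63.82
63.82 ≥ 55 → Pass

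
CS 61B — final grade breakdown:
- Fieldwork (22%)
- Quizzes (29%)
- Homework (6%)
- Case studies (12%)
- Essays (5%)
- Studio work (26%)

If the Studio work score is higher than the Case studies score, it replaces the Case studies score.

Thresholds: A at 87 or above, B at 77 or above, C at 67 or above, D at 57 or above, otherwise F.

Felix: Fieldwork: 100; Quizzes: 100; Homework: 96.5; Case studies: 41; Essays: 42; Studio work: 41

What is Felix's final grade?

C

Studio work (41) ≤ Case studies (41), so Case studies stays at 41.
Weighted total:
  Fieldwork 100 × 0.22 = 22
  Quizzes 100 × 0.29 = 29
  Homework 96.5 × 0.06 = 5.79
  Case studies 41 × 0.12 = 4.92
  Essays 42 × 0.05 = 2.1
  Studio work 41 × 0.26 = 10.66
Sum = 74.47
74.47 is ≥ 67 and < 77 → C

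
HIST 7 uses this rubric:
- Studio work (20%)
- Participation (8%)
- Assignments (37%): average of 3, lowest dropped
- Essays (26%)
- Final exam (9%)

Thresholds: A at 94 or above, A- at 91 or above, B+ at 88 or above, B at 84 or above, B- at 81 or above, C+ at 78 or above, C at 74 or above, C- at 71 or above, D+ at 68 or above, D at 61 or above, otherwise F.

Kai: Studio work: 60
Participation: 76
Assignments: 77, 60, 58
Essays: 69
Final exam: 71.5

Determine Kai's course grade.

D

Assignments: drop 58 → average of remaining 2 = 137/2 = 68.5
Weighted total:
  Studio work 60 × 0.2 = 12
  Participation 76 × 0.08 = 6.08
  Assignments 68.5 × 0.37 = 25.345
  Essays 69 × 0.26 = 17.94
  Final exam 71.5 × 0.09 = 6.435
Sum = 67.8
67.8 is ≥ 61 and < 68 → D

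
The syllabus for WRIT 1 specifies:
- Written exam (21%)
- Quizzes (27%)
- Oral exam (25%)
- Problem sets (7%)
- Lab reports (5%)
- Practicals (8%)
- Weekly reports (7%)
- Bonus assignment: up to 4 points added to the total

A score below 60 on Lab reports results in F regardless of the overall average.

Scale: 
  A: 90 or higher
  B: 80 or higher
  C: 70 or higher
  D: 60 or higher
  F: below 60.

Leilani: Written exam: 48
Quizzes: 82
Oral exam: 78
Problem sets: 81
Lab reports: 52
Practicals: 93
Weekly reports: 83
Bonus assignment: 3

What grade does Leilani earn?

Lab reports score 52 < 60: minimum not met.
Weighted total:
  Written exam 48 × 0.21 = 10.08
  Quizzes 82 × 0.27 = 22.14
  Oral exam 78 × 0.25 = 19.5
  Problem sets 81 × 0.07 = 5.67
  Lab reports 52 × 0.05 = 2.6
  Practicals 93 × 0.08 = 7.44
  Weekly reports 83 × 0.07 = 5.81
Sum = 73.24
Bonus assignment: 73.24 + 3 = 76.24
Because the Lab reports minimum was not met, the result is F.

F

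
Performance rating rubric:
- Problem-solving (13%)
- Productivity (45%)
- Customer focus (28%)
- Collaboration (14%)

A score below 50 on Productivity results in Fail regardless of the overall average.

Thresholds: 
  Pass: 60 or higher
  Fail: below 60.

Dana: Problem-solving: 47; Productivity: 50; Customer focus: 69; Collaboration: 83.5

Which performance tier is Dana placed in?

Productivity score 50 ≥ 50: minimum met.
Weighted total:
  Problem-solving 47 × 0.13 = 6.11
  Productivity 50 × 0.45 = 22.5
  Customer focus 69 × 0.28 = 19.32
  Collaboration 83.5 × 0.14 = 11.69
Sum = 59.62
59.62 < 60 → Fail

Fail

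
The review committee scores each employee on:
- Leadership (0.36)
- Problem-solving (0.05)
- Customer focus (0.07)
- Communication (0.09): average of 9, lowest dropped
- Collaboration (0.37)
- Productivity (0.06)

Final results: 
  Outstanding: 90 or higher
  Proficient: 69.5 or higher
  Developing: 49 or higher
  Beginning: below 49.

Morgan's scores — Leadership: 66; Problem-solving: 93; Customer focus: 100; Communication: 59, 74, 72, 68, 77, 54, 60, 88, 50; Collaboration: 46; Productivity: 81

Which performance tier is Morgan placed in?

Communication: drop 50 → average of remaining 8 = 552/8 = 69
Weighted total:
  Leadership 66 × 0.36 = 23.76
  Problem-solving 93 × 0.05 = 4.65
  Customer focus 100 × 0.07 = 7
  Communication 69 × 0.09 = 6.21
  Collaboration 46 × 0.37 = 17.02
  Productivity 81 × 0.06 = 4.86
Sum = 63.5
63.5 is ≥ 49 and < 69.5 → Developing

Developing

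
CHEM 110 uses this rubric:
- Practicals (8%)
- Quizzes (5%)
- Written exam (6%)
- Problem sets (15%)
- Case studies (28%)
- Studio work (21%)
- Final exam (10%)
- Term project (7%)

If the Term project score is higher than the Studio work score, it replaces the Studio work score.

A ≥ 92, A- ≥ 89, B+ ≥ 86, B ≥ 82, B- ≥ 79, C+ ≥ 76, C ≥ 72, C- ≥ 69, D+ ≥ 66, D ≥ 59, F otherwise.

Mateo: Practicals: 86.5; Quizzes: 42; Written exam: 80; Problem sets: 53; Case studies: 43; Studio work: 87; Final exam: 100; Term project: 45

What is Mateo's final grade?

Term project (45) ≤ Studio work (87), so Studio work stays at 87.
Weighted total:
  Practicals 86.5 × 0.08 = 6.92
  Quizzes 42 × 0.05 = 2.1
  Written exam 80 × 0.06 = 4.8
  Problem sets 53 × 0.15 = 7.95
  Case studies 43 × 0.28 = 12.04
  Studio work 87 × 0.21 = 18.27
  Final exam 100 × 0.1 = 10
  Term project 45 × 0.07 = 3.15
Sum = 65.23
65.23 is ≥ 59 and < 66 → D

D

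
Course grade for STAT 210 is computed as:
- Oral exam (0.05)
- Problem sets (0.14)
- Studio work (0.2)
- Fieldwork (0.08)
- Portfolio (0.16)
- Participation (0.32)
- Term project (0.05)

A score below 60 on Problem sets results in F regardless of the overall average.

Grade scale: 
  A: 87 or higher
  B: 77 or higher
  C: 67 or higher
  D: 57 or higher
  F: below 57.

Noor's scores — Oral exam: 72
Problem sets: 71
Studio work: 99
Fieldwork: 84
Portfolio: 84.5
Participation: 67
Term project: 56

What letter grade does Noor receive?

Problem sets score 71 ≥ 60: minimum met.
Weighted total:
  Oral exam 72 × 0.05 = 3.6
  Problem sets 71 × 0.14 = 9.94
  Studio work 99 × 0.2 = 19.8
  Fieldwork 84 × 0.08 = 6.72
  Portfolio 84.5 × 0.16 = 13.52
  Participation 67 × 0.32 = 21.44
  Term project 56 × 0.05 = 2.8
Sum = 77.82
77.82 is ≥ 77 and < 87 → B

B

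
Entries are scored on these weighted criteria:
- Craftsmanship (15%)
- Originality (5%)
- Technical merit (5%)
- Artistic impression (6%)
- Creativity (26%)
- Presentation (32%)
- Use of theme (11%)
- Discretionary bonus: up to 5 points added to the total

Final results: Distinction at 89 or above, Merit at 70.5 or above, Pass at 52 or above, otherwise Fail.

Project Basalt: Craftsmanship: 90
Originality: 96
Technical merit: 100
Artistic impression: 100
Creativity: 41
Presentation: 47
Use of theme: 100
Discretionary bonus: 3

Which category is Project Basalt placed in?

Weighted total:
  Craftsmanship 90 × 0.15 = 13.5
  Originality 96 × 0.05 = 4.8
  Technical merit 100 × 0.05 = 5
  Artistic impression 100 × 0.06 = 6
  Creativity 41 × 0.26 = 10.66
  Presentation 47 × 0.32 = 15.04
  Use of theme 100 × 0.11 = 11
Sum = 66
Discretionary bonus: 66 + 3 = 69
69 is ≥ 52 and < 70.5 → Pass

Pass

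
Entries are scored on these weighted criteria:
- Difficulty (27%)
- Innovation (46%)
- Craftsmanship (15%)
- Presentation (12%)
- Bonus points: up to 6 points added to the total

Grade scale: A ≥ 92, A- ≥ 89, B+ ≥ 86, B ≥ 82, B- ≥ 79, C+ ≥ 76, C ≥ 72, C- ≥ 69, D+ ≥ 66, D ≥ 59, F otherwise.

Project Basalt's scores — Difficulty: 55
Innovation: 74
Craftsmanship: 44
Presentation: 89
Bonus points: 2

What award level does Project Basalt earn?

Weighted total:
  Difficulty 55 × 0.27 = 14.85
  Innovation 74 × 0.46 = 34.04
  Craftsmanship 44 × 0.15 = 6.6
  Presentation 89 × 0.12 = 10.68
Sum = 66.17
Bonus points: 66.17 + 2 = 68.17
68.17 is ≥ 66 and < 69 → D+

D+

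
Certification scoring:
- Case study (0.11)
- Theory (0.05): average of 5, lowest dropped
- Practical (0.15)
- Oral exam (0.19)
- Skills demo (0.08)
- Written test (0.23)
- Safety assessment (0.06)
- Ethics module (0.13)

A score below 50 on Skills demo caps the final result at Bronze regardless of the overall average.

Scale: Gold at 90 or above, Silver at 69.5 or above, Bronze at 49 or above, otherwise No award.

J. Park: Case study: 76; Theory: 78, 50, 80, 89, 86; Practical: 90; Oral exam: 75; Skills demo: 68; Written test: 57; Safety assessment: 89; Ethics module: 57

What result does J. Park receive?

Theory: drop 50 → average of remaining 4 = 333/4 = 83.25
Skills demo score 68 ≥ 50: minimum met.
Weighted total:
  Case study 76 × 0.11 = 8.36
  Theory 83.25 × 0.05 = 4.1625
  Practical 90 × 0.15 = 13.5
  Oral exam 75 × 0.19 = 14.25
  Skills demo 68 × 0.08 = 5.44
  Written test 57 × 0.23 = 13.11
  Safety assessment 89 × 0.06 = 5.34
  Ethics module 57 × 0.13 = 7.41
Sum = 71.5725
71.5725 is ≥ 69.5 and < 90 → Silver

Silver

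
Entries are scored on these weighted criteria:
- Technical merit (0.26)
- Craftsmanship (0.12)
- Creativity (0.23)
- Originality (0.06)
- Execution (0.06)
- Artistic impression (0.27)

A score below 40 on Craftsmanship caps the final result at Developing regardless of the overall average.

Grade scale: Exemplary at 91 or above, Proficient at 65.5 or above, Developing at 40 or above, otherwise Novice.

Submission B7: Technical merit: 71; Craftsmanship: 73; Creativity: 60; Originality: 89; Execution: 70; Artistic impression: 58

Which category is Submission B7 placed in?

Proficient

Craftsmanship score 73 ≥ 40: minimum met.
Weighted total:
  Technical merit 71 × 0.26 = 18.46
  Craftsmanship 73 × 0.12 = 8.76
  Creativity 60 × 0.23 = 13.8
  Originality 89 × 0.06 = 5.34
  Execution 70 × 0.06 = 4.2
  Artistic impression 58 × 0.27 = 15.66
Sum = 66.22
66.22 is ≥ 65.5 and < 91 → Proficient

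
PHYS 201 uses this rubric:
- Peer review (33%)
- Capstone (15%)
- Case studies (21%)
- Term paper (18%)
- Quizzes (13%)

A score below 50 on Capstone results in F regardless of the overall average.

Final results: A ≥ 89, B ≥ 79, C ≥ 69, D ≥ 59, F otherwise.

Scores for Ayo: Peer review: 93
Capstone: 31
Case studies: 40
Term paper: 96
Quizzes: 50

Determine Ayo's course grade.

Capstone score 31 < 50: minimum not met.
Weighted total:
  Peer review 93 × 0.33 = 30.69
  Capstone 31 × 0.15 = 4.65
  Case studies 40 × 0.21 = 8.4
  Term paper 96 × 0.18 = 17.28
  Quizzes 50 × 0.13 = 6.5
Sum = 67.52
Because the Capstone minimum was not met, the result is F.

F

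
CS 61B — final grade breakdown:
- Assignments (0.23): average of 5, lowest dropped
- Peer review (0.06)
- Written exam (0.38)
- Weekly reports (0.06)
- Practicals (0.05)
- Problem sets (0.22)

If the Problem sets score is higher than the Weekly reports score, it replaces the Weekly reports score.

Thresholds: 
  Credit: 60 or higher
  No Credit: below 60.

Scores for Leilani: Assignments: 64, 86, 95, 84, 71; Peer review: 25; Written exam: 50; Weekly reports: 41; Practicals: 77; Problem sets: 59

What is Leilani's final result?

Assignments: drop 64 → average of remaining 4 = 336/4 = 84
Problem sets (59) > Weekly reports (41), so Weekly reports counts as 59.
Weighted total:
  Assignments 84 × 0.23 = 19.32
  Peer review 25 × 0.06 = 1.5
  Written exam 50 × 0.38 = 19
  Weekly reports 59 × 0.06 = 3.54
  Practicals 77 × 0.05 = 3.85
  Problem sets 59 × 0.22 = 12.98
Sum = 60.19
60.19 ≥ 60 → Credit

Credit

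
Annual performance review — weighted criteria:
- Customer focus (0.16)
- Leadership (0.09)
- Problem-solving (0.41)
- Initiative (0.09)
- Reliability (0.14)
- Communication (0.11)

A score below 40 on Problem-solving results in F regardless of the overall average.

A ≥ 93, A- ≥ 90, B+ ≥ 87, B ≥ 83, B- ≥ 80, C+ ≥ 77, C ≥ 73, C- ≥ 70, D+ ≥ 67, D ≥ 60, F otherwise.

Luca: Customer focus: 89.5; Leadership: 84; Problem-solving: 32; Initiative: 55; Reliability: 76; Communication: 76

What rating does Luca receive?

Problem-solving score 32 < 40: minimum not met.
Weighted total:
  Customer focus 89.5 × 0.16 = 14.32
  Leadership 84 × 0.09 = 7.56
  Problem-solving 32 × 0.41 = 13.12
  Initiative 55 × 0.09 = 4.95
  Reliability 76 × 0.14 = 10.64
  Communication 76 × 0.11 = 8.36
Sum = 58.95
Because the Problem-solving minimum was not met, the result is F.

F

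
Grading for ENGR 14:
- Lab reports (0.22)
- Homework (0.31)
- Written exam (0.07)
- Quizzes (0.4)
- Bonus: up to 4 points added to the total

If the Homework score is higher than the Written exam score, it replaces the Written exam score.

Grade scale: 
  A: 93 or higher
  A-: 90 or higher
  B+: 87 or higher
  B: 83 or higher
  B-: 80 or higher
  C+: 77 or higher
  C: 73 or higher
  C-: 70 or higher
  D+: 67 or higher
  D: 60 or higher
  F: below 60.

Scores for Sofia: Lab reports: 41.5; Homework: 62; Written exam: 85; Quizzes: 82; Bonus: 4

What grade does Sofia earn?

Homework (62) ≤ Written exam (85), so Written exam stays at 85.
Weighted total:
  Lab reports 41.5 × 0.22 = 9.13
  Homework 62 × 0.31 = 19.22
  Written exam 85 × 0.07 = 5.95
  Quizzes 82 × 0.4 = 32.8
Sum = 67.1
Bonus: 67.1 + 4 = 71.1
71.1 is ≥ 70 and < 73 → C-

C-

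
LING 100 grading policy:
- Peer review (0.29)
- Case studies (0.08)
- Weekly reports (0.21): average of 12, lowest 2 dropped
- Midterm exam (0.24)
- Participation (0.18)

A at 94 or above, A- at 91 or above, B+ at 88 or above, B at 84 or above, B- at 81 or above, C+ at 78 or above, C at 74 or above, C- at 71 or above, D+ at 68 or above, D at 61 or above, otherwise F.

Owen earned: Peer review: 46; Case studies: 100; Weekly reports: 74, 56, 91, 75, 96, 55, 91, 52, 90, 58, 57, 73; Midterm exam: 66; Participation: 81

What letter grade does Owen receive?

D

Weekly reports: drop 52, 55 → average of remaining 10 = 761/10 = 76.1
Weighted total:
  Peer review 46 × 0.29 = 13.34
  Case studies 100 × 0.08 = 8
  Weekly reports 76.1 × 0.21 = 15.981
  Midterm exam 66 × 0.24 = 15.84
  Participation 81 × 0.18 = 14.58
Sum = 67.741
67.741 is ≥ 61 and < 68 → D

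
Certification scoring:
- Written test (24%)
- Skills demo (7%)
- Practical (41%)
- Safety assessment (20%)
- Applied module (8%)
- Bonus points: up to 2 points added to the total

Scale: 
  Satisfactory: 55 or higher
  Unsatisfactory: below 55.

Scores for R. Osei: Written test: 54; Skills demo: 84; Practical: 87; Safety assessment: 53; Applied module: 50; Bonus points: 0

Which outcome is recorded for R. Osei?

Weighted total:
  Written test 54 × 0.24 = 12.96
  Skills demo 84 × 0.07 = 5.88
  Practical 87 × 0.41 = 35.67
  Safety assessment 53 × 0.2 = 10.6
  Applied module 50 × 0.08 = 4
Sum = 69.11
Bonus points: 69.11 + 0 = 69.11
69.11 ≥ 55 → Satisfactory

Satisfactory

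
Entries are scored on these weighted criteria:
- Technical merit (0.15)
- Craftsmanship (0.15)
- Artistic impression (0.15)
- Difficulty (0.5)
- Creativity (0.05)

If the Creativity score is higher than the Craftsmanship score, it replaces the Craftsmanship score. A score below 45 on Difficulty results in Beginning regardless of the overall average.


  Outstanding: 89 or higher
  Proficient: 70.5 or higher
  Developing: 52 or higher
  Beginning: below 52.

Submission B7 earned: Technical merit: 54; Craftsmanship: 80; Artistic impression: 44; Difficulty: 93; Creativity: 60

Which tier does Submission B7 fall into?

Creativity (60) ≤ Craftsmanship (80), so Craftsmanship stays at 80.
Difficulty score 93 ≥ 45: minimum met.
Weighted total:
  Technical merit 54 × 0.15 = 8.1
  Craftsmanship 80 × 0.15 = 12
  Artistic impression 44 × 0.15 = 6.6
  Difficulty 93 × 0.5 = 46.5
  Creativity 60 × 0.05 = 3
Sum = 76.2
76.2 is ≥ 70.5 and < 89 → Proficient

Proficient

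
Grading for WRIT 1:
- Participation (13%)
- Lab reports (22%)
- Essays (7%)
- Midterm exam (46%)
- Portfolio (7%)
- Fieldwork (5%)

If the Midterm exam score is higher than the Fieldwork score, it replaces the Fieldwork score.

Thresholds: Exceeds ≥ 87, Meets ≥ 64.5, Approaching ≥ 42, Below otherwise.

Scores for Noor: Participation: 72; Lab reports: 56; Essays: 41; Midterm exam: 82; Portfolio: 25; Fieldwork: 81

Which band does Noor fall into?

Midterm exam (82) > Fieldwork (81), so Fieldwork counts as 82.
Weighted total:
  Participation 72 × 0.13 = 9.36
  Lab reports 56 × 0.22 = 12.32
  Essays 41 × 0.07 = 2.87
  Midterm exam 82 × 0.46 = 37.72
  Portfolio 25 × 0.07 = 1.75
  Fieldwork 82 × 0.05 = 4.1
Sum = 68.12
68.12 is ≥ 64.5 and < 87 → Meets

Meets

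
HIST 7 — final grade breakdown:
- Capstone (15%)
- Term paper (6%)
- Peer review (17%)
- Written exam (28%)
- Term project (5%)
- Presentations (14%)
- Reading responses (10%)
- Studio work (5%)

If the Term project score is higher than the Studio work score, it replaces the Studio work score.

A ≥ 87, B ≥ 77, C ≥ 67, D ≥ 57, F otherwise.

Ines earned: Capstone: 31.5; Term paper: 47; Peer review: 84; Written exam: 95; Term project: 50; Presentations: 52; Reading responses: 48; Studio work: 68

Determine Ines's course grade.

Term project (50) ≤ Studio work (68), so Studio work stays at 68.
Weighted total:
  Capstone 31.5 × 0.15 = 4.725
  Term paper 47 × 0.06 = 2.82
  Peer review 84 × 0.17 = 14.28
  Written exam 95 × 0.28 = 26.6
  Term project 50 × 0.05 = 2.5
  Presentations 52 × 0.14 = 7.28
  Reading responses 48 × 0.1 = 4.8
  Studio work 68 × 0.05 = 3.4
Sum = 66.405
66.405 is ≥ 57 and < 67 → D

D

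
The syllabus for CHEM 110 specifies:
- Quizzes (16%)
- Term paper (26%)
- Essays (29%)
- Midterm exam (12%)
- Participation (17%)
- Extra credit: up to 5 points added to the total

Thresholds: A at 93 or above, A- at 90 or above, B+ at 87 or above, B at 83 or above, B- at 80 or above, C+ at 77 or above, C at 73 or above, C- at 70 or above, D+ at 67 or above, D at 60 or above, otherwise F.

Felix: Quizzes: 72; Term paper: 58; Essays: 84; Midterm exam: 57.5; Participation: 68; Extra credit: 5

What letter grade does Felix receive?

C

Weighted total:
  Quizzes 72 × 0.16 = 11.52
  Term paper 58 × 0.26 = 15.08
  Essays 84 × 0.29 = 24.36
  Midterm exam 57.5 × 0.12 = 6.9
  Participation 68 × 0.17 = 11.56
Sum = 69.42
Extra credit: 69.42 + 5 = 74.42
74.42 is ≥ 73 and < 77 → C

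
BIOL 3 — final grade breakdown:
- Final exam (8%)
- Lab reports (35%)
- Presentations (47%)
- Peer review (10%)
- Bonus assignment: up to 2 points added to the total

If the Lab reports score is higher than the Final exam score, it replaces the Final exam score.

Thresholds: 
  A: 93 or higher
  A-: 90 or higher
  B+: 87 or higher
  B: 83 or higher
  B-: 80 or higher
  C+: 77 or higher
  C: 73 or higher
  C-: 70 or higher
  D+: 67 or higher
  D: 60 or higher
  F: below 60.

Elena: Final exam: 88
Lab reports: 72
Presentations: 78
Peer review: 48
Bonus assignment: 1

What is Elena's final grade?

C

Lab reports (72) ≤ Final exam (88), so Final exam stays at 88.
Weighted total:
  Final exam 88 × 0.08 = 7.04
  Lab reports 72 × 0.35 = 25.2
  Presentations 78 × 0.47 = 36.66
  Peer review 48 × 0.1 = 4.8
Sum = 73.7
Bonus assignment: 73.7 + 1 = 74.7
74.7 is ≥ 73 and < 77 → C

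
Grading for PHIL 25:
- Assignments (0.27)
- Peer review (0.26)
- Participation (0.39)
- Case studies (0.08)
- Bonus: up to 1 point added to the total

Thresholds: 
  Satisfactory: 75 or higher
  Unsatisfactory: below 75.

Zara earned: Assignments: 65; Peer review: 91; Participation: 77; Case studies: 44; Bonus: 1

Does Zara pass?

Weighted total:
  Assignments 65 × 0.27 = 17.55
  Peer review 91 × 0.26 = 23.66
  Participation 77 × 0.39 = 30.03
  Case studies 44 × 0.08 = 3.52
Sum = 74.76
Bonus: 74.76 + 1 = 75.76
75.76 ≥ 75 → Satisfactory

Satisfactory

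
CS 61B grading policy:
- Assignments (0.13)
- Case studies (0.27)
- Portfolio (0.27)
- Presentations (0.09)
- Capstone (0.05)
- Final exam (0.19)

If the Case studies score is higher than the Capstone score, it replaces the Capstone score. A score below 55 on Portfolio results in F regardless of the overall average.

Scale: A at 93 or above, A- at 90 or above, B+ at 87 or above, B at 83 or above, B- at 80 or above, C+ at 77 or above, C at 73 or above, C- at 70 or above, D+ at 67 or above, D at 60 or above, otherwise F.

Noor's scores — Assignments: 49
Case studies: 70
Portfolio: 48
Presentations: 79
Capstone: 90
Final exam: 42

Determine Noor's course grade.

Case studies (70) ≤ Capstone (90), so Capstone stays at 90.
Portfolio score 48 < 55: minimum not met.
Weighted total:
  Assignments 49 × 0.13 = 6.37
  Case studies 70 × 0.27 = 18.9
  Portfolio 48 × 0.27 = 12.96
  Presentations 79 × 0.09 = 7.11
  Capstone 90 × 0.05 = 4.5
  Final exam 42 × 0.19 = 7.98
Sum = 57.82
Because the Portfolio minimum was not met, the result is F.

F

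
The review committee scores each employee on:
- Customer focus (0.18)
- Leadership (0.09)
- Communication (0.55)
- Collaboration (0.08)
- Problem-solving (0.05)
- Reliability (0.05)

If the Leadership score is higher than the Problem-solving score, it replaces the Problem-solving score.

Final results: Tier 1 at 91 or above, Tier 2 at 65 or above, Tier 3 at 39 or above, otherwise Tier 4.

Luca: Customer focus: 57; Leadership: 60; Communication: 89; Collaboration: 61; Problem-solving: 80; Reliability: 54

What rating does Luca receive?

Tier 2

Leadership (60) ≤ Problem-solving (80), so Problem-solving stays at 80.
Weighted total:
  Customer focus 57 × 0.18 = 10.26
  Leadership 60 × 0.09 = 5.4
  Communication 89 × 0.55 = 48.95
  Collaboration 61 × 0.08 = 4.88
  Problem-solving 80 × 0.05 = 4
  Reliability 54 × 0.05 = 2.7
Sum = 76.19
76.19 is ≥ 65 and < 91 → Tier 2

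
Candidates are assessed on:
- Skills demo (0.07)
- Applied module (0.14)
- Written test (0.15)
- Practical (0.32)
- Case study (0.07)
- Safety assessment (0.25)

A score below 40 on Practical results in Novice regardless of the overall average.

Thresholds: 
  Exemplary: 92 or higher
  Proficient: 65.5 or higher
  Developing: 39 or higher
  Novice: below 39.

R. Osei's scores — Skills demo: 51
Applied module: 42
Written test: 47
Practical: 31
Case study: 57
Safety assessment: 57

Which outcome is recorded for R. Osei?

Practical score 31 < 40: minimum not met.
Weighted total:
  Skills demo 51 × 0.07 = 3.57
  Applied module 42 × 0.14 = 5.88
  Written test 47 × 0.15 = 7.05
  Practical 31 × 0.32 = 9.92
  Case study 57 × 0.07 = 3.99
  Safety assessment 57 × 0.25 = 14.25
Sum = 44.66
Because the Practical minimum was not met, the result is Novice.

Novice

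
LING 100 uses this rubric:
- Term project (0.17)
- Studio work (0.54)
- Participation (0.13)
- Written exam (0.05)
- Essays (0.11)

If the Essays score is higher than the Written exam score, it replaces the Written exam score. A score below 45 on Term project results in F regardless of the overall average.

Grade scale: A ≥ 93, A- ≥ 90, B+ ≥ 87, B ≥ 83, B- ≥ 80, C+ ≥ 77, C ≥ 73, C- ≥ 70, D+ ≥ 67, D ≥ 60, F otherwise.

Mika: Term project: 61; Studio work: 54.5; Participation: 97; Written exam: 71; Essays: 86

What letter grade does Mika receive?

Essays (86) > Written exam (71), so Written exam counts as 86.
Term project score 61 ≥ 45: minimum met.
Weighted total:
  Term project 61 × 0.17 = 10.37
  Studio work 54.5 × 0.54 = 29.43
  Participation 97 × 0.13 = 12.61
  Written exam 86 × 0.05 = 4.3
  Essays 86 × 0.11 = 9.46
Sum = 66.17
66.17 is ≥ 60 and < 67 → D

D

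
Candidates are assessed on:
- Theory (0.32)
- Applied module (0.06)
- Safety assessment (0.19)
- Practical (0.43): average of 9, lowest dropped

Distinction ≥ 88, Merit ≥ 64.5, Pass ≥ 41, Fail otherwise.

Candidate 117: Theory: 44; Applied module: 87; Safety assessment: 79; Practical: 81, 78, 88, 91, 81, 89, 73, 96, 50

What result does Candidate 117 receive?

Merit

Practical: drop 50 → average of remaining 8 = 677/8 = 84.625
Weighted total:
  Theory 44 × 0.32 = 14.08
  Applied module 87 × 0.06 = 5.22
  Safety assessment 79 × 0.19 = 15.01
  Practical 84.625 × 0.43 = 36.38875
Sum = 70.69875
70.69875 is ≥ 64.5 and < 88 → Merit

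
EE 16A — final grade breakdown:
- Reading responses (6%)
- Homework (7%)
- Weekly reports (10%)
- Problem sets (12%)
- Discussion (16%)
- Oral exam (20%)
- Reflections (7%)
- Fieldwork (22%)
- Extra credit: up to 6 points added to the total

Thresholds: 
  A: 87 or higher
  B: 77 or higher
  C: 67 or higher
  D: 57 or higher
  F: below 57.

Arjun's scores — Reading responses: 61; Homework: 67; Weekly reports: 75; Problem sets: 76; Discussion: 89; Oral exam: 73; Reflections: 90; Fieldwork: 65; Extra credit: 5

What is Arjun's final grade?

B

Weighted total:
  Reading responses 61 × 0.06 = 3.66
  Homework 67 × 0.07 = 4.69
  Weekly reports 75 × 0.1 = 7.5
  Problem sets 76 × 0.12 = 9.12
  Discussion 89 × 0.16 = 14.24
  Oral exam 73 × 0.2 = 14.6
  Reflections 90 × 0.07 = 6.3
  Fieldwork 65 × 0.22 = 14.3
Sum = 74.41
Extra credit: 74.41 + 5 = 79.41
79.41 is ≥ 77 and < 87 → B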